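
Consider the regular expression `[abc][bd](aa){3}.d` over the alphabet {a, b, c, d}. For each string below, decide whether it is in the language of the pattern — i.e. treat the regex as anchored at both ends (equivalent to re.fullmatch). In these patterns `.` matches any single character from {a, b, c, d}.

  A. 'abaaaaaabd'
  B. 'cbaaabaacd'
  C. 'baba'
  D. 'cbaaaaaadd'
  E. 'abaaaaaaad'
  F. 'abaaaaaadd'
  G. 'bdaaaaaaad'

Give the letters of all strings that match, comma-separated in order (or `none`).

A. 'abaaaaaabd' → match
B. 'cbaaabaacd' → no match
C. 'baba' → no match — must end with 'd'
D. 'cbaaaaaadd' → match
E. 'abaaaaaaad' → match
F. 'abaaaaaadd' → match
G. 'bdaaaaaaad' → match

A, D, E, F, G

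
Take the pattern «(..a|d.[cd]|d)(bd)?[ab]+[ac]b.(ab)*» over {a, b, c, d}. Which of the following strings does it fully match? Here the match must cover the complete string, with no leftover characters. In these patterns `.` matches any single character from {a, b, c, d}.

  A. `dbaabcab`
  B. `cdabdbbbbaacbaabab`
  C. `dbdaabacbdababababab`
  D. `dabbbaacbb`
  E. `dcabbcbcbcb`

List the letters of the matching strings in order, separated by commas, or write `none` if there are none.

A → match
B → match
C → match
D → match
E → no match

A, B, C, D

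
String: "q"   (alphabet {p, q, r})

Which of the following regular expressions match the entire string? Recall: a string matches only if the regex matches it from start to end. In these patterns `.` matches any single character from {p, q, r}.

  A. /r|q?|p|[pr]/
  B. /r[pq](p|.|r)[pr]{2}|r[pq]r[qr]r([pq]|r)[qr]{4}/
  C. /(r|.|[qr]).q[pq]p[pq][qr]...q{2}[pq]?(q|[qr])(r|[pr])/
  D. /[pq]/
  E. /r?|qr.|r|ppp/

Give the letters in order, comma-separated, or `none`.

A, D

A → match
B → no match — must start with "r"
C → no match
D → match
E → no match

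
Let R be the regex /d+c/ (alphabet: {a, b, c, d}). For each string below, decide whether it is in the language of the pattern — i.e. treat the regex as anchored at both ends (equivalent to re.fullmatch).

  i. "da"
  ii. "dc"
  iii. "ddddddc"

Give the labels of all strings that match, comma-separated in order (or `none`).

i → no match — must end with "dc"
ii → match
iii → match

ii, iii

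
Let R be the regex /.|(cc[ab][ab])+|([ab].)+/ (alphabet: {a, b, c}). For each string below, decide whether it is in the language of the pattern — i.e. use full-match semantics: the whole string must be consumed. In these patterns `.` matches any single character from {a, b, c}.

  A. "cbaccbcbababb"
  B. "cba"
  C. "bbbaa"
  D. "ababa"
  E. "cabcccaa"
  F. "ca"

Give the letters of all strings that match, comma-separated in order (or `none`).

A → no match
B → no match
C → no match
D → no match
E → no match
F → no match

none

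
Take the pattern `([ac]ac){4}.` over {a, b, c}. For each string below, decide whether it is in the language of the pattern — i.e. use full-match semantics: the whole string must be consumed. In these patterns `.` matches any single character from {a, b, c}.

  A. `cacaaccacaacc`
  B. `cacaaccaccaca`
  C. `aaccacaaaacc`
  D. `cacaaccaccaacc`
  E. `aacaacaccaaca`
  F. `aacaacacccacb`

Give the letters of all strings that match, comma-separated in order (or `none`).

A, B

A → match
B → match
C. `aaccacaaaacc` → no match
D → no match
E → no match
F → no match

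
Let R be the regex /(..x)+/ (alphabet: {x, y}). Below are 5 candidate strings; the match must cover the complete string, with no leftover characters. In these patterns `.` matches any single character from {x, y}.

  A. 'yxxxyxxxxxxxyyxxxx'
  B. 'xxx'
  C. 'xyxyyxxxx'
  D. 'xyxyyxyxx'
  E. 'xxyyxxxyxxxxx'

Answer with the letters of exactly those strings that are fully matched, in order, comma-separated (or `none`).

A → match
B → match
C → match
D → match
E → no match

A, B, C, D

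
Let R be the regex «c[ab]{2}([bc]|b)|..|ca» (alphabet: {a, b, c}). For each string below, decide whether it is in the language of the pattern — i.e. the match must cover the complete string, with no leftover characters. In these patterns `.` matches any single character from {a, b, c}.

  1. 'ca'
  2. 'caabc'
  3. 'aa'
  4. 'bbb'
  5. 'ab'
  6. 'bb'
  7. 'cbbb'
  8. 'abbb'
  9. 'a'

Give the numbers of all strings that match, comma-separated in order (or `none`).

1 → match
2 → no match
3 → match
4 → no match
5 → match
6 → match
7 → match
8 → no match
9 → no match

1, 3, 5, 6, 7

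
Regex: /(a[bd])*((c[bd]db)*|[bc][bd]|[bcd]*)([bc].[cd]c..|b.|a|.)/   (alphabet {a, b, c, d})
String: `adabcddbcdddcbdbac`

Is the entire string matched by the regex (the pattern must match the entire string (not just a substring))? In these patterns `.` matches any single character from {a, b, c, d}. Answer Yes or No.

No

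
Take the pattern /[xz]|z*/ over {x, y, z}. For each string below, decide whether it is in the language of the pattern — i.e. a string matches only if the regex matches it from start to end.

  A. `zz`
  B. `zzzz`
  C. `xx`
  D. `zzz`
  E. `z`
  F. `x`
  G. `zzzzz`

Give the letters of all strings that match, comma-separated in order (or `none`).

A, B, D, E, F, G

A → match
B → match
C → no match
D → match
E → match
F → match
G → match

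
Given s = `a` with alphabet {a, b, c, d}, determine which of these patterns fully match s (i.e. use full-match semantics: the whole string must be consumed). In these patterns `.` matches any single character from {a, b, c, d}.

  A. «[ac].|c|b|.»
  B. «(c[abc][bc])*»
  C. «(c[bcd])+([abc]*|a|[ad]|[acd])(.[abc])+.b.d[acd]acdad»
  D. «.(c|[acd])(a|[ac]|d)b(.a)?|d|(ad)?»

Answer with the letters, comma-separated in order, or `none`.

A → match
B → no match
C → no match — must start with `c`
D → no match

A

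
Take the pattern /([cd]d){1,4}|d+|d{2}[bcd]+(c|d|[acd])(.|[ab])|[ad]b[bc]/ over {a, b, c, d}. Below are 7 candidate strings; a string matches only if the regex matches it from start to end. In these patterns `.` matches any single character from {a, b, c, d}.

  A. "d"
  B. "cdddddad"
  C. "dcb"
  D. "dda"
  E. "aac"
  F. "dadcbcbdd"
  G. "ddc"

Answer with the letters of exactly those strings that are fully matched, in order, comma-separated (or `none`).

A → match
B → no match
C → no match
D → no match
E → no match
F → no match
G → no match

A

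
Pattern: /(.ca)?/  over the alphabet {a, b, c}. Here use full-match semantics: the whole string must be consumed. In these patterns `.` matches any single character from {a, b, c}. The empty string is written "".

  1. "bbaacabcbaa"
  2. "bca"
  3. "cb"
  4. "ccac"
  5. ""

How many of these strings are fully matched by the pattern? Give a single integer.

1 → no match
2 → match
3 → no match
4 → no match
5 → match
Total matched: 2

2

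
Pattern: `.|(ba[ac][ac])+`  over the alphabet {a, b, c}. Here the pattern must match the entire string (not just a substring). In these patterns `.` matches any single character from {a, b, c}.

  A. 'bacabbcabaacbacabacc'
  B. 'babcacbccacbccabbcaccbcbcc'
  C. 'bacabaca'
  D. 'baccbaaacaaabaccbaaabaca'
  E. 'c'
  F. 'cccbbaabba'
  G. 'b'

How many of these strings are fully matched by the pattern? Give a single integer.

3

A → no match
B → no match
C. 'bacabaca' → match
D → no match
E. 'c' → match
F. 'cccbbaabba' → no match
G. 'b' → match
Total matched: 3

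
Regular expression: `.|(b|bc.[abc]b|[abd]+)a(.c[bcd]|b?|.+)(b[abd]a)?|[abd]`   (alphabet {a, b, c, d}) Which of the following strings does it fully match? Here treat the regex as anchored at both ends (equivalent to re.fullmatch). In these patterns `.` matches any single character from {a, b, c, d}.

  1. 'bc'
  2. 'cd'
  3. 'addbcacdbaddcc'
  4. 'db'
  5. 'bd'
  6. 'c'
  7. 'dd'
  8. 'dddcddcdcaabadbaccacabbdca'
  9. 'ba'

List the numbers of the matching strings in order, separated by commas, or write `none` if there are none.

6, 9

1 → no match
2 → no match
3 → no match
4 → no match
5 → no match
6 → match
7 → no match
8 → no match
9 → match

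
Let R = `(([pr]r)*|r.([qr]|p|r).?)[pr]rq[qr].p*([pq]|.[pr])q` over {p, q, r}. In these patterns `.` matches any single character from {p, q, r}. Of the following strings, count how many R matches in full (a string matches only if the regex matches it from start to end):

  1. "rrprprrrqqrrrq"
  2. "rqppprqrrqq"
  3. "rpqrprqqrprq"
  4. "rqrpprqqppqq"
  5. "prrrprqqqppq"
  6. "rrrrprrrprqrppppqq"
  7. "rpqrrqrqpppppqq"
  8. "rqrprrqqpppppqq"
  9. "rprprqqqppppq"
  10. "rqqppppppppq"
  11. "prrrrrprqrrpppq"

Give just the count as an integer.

1 → match
2 → match
3 → match
4 → match
5 → match
6 → match
7 → match
8 → match
9 → match
10 → no match
11 → match
Total matched: 10

10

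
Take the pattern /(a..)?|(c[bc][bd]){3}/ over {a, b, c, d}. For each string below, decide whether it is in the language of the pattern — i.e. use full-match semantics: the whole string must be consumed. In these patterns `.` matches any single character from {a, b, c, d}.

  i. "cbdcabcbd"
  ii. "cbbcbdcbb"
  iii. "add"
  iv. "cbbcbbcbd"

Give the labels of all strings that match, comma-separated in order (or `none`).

ii, iii, iv

i. "cbdcabcbd" → no match
ii. "cbbcbdcbb" → match
iii. "add" → match
iv. "cbbcbbcbd" → match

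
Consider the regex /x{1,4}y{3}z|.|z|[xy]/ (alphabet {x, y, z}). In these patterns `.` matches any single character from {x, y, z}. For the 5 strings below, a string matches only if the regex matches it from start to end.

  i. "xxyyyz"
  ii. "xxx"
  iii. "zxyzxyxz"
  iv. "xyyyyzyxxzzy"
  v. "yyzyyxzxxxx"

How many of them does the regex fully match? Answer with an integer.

1

i → match
ii → no match
iii → no match
iv → no match
v → no match
Total matched: 1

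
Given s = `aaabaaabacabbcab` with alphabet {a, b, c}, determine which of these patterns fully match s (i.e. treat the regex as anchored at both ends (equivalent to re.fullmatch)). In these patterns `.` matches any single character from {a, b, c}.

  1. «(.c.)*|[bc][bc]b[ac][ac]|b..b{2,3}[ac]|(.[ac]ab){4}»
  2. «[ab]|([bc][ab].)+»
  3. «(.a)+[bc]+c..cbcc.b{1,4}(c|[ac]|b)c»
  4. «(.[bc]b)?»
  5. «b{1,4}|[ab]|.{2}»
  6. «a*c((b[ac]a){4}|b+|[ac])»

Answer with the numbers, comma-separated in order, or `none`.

1 → match
2 → no match
3 → no match — must end with `c`
4 → no match
5 → no match
6 → no match

1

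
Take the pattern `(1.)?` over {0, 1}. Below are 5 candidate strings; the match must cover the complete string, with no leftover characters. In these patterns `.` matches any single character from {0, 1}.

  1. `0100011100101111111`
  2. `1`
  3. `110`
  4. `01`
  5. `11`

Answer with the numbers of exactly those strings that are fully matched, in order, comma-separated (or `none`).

5

1 → no match
2. `1` → no match
3. `110` → no match
4. `01` → no match
5. `11` → match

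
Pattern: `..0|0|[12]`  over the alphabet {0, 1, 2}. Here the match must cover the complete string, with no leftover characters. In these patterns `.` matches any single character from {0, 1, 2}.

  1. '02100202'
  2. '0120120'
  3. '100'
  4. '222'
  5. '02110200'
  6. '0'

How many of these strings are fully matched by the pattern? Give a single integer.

1 → no match
2 → no match
3 → match
4 → no match
5 → no match
6 → match
Total matched: 2

2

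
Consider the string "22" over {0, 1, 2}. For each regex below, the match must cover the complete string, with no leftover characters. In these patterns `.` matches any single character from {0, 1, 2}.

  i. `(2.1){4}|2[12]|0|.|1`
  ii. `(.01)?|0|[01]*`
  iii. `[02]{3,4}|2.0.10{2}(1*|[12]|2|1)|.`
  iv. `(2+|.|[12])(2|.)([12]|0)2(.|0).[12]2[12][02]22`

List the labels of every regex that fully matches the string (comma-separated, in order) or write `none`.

i

i → match
ii → no match
iii → no match
iv → no match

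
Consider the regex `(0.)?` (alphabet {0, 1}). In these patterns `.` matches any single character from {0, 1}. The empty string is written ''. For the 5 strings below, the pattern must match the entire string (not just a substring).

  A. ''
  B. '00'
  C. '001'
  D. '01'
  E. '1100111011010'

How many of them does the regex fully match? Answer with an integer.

3

A. '' → match
B. '00' → match
C. '001' → no match
D. '01' → match
E → no match
Total matched: 3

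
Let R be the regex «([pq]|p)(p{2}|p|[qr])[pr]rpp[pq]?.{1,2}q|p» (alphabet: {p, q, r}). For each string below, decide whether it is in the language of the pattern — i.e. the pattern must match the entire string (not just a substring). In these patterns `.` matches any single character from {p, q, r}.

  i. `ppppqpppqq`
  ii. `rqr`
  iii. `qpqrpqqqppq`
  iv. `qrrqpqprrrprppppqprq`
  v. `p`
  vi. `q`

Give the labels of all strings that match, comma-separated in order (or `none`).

v

i → no match
ii → no match
iii → no match
iv → no match
v → match
vi → no match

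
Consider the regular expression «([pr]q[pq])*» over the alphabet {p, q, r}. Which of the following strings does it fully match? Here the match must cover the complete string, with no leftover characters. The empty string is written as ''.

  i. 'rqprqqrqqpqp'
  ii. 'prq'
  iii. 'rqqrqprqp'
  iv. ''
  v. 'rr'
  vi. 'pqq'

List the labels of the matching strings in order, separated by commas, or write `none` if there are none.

i, iii, iv, vi

i → match
ii → no match
iii → match
iv → match
v → no match
vi → match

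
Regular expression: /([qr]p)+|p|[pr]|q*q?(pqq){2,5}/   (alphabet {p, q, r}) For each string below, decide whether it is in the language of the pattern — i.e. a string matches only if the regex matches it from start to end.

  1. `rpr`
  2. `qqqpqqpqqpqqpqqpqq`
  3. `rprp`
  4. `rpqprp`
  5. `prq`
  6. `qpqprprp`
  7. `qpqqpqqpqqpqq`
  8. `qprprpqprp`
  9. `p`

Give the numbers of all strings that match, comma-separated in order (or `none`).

2, 3, 4, 6, 7, 8, 9

1. `rpr` → no match
2 → match
3. `rprp` → match
4. `rpqprp` → match
5. `prq` → no match
6. `qpqprprp` → match
7 → match
8. `qprprpqprp` → match
9. `p` → match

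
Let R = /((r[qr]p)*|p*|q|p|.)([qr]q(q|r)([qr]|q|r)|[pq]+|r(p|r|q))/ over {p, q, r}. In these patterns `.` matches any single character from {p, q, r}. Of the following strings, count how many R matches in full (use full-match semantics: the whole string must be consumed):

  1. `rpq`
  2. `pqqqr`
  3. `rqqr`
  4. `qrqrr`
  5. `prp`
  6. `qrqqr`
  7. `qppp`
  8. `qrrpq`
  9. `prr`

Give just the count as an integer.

8

1. `rpq` → match
2. `pqqqr` → match
3. `rqqr` → match
4. `qrqrr` → match
5. `prp` → match
6. `qrqqr` → match
7. `qppp` → match
8. `qrrpq` → no match
9. `prr` → match
Total matched: 8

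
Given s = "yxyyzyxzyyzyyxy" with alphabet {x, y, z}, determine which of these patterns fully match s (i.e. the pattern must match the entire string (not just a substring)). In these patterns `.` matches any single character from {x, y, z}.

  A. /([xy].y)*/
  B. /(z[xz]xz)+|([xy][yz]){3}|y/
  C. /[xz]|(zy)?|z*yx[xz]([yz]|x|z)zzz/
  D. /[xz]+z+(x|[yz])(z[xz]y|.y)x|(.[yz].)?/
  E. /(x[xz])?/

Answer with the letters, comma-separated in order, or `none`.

A

A → match
B → no match
C → no match
D → no match
E → no match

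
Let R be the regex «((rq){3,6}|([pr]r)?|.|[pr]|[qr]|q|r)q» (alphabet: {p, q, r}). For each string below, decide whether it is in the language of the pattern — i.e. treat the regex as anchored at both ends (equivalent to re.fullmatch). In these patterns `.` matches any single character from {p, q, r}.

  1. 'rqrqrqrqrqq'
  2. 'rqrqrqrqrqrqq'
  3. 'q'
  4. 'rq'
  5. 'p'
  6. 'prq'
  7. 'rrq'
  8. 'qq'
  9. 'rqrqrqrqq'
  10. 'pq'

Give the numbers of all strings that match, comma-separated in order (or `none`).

1, 2, 3, 4, 6, 7, 8, 9, 10

1. 'rqrqrqrqrqq' → match
2 → match
3. 'q' → match
4. 'rq' → match
5. 'p' → no match — must end with 'q'
6. 'prq' → match
7. 'rrq' → match
8. 'qq' → match
9. 'rqrqrqrqq' → match
10. 'pq' → match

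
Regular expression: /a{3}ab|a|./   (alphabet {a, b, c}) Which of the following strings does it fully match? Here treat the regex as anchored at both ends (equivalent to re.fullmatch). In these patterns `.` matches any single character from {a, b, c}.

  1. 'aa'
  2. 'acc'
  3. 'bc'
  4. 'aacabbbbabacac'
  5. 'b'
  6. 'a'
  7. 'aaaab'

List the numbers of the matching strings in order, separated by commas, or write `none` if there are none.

5, 6, 7

1 → no match
2 → no match
3 → no match
4 → no match
5 → match
6 → match
7 → match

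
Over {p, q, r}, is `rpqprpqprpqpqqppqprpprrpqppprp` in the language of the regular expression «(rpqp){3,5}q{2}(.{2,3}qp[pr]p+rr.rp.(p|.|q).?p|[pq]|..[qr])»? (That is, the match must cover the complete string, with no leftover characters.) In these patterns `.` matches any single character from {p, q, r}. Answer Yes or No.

No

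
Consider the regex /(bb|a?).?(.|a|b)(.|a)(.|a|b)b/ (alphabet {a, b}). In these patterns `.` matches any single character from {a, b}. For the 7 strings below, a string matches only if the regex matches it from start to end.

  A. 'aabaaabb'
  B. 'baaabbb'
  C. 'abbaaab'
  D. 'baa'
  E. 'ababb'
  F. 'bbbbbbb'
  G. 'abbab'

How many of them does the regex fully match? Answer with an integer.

3

A → no match
B → no match
C → no match
D → no match — must end with 'b'
E → match
F → match
G → match
Total matched: 3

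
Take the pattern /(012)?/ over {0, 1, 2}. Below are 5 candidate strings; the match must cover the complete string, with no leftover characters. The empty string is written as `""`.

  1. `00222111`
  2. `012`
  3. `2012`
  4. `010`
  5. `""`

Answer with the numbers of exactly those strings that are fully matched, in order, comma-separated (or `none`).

1 → no match
2 → match
3 → no match
4 → no match
5 → match

2, 5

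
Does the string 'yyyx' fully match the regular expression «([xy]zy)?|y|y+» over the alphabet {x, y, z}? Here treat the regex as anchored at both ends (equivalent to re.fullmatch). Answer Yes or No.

No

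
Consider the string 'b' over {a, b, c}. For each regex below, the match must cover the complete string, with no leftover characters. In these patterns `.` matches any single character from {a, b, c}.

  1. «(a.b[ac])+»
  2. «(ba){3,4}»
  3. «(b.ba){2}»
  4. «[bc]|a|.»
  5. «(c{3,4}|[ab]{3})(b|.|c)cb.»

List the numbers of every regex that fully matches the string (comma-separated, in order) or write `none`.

4

1 → no match — must start with 'a'
2 → no match — must start with 'ba'
3 → no match — must end with 'ba'
4 → match
5 → no match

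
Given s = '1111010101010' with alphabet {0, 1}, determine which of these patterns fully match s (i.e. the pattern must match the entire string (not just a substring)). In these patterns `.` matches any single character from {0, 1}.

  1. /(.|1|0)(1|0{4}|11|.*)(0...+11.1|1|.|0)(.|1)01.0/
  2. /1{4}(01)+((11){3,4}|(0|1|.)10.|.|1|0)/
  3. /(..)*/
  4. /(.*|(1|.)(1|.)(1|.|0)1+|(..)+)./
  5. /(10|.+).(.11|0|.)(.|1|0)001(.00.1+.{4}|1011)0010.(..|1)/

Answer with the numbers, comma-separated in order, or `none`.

2, 4

1 → no match
2 → match
3 → no match
4 → match
5 → no match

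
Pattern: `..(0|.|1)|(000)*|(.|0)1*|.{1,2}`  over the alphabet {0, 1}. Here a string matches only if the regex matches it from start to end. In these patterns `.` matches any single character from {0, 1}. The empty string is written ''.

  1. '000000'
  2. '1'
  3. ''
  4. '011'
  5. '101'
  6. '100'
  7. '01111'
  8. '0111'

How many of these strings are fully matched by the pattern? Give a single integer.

8

1. '000000' → match
2. '1' → match
3. '' → match
4. '011' → match
5. '101' → match
6. '100' → match
7. '01111' → match
8. '0111' → match
Total matched: 8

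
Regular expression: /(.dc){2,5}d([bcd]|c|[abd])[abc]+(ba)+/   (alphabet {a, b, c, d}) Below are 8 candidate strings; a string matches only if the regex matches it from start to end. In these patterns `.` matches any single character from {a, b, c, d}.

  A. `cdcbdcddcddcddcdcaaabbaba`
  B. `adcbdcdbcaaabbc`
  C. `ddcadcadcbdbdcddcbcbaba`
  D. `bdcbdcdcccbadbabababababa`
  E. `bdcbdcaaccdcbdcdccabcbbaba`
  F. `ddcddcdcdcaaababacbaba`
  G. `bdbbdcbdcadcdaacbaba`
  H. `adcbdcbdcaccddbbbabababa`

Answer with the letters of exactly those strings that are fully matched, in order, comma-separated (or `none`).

A → match
B → no match — must end with `ba`
C → no match
D → no match
E → no match
F → no match
G → no match
H → no match

A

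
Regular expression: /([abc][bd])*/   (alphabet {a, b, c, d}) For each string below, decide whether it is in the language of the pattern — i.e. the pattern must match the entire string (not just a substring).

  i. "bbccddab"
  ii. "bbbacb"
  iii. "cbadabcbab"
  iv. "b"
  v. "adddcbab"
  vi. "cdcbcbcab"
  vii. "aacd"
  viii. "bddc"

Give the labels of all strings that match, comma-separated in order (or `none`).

iii

i → no match
ii → no match
iii → match
iv → no match
v → no match
vi → no match
vii → no match
viii → no match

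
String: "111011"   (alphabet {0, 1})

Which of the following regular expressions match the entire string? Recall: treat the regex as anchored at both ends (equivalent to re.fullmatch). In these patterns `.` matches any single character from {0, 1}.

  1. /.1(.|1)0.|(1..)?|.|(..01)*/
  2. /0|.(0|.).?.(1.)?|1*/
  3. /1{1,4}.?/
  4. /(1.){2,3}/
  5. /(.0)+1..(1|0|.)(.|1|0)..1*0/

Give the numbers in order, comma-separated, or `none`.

1 → no match
2 → match
3 → no match
4 → match
5 → no match — must end with "0"

2, 4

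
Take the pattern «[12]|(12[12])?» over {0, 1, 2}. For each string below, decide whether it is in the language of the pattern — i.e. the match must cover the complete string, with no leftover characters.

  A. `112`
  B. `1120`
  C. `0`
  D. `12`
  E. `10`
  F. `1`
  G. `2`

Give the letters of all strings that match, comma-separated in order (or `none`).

A → no match
B → no match
C → no match
D → no match
E → no match
F → match
G → match

F, G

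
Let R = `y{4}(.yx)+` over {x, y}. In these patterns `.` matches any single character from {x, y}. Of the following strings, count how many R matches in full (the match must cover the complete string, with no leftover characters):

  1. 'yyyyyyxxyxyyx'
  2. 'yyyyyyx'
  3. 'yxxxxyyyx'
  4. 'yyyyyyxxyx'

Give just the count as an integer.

3

1 → match
2. 'yyyyyyx' → match
3. 'yxxxxyyyx' → no match
4. 'yyyyyyxxyx' → match
Total matched: 3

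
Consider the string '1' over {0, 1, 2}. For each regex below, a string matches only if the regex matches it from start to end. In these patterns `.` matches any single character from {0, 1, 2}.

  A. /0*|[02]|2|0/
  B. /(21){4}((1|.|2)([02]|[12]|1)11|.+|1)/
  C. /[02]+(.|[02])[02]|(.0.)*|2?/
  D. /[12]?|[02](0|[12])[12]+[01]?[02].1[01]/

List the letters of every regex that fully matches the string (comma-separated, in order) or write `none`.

A → no match
B → no match — must start with '21'
C → no match
D → match

D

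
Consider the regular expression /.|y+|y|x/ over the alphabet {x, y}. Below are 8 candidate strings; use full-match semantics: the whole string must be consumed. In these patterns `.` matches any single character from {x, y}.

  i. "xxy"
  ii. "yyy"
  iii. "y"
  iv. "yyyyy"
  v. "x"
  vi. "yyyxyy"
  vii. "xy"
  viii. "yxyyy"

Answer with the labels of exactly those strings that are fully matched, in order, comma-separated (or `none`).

i → no match
ii → match
iii → match
iv → match
v → match
vi → no match
vii → no match
viii → no match

ii, iii, iv, v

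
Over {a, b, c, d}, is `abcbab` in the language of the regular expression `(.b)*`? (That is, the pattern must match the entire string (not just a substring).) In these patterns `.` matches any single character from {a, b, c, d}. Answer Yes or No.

Yes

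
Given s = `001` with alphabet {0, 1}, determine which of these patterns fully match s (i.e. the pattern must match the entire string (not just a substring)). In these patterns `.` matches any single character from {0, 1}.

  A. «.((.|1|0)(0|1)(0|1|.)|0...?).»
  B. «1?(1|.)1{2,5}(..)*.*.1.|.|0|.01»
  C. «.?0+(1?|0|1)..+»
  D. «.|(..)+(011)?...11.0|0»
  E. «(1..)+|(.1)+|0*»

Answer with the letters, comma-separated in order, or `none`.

A → no match
B → match
C → match
D → no match
E → no match

B, C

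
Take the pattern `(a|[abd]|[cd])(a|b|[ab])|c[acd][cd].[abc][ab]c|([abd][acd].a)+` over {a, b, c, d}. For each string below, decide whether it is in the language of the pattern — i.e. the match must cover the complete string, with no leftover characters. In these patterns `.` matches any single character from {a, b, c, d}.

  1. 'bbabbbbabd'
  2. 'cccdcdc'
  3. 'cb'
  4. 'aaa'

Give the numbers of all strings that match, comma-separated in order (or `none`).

1 → no match
2 → no match
3 → match
4 → no match

3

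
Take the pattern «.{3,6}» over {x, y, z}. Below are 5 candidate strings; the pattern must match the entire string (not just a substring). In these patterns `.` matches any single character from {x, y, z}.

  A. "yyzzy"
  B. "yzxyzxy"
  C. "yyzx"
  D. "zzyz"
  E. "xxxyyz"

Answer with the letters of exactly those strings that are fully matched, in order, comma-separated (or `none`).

A, C, D, E

A → match
B → no match
C → match
D → match
E → match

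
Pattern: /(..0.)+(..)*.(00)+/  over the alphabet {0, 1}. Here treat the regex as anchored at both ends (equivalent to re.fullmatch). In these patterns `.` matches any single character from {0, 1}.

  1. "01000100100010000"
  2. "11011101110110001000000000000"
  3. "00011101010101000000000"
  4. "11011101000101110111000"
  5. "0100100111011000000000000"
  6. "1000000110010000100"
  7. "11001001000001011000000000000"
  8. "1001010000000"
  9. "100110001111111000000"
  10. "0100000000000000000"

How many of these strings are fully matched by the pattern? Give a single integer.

1 → match
2 → match
3 → match
4 → match
5 → match
6 → match
7 → match
8 → match
9 → match
10 → match
Total matched: 10

10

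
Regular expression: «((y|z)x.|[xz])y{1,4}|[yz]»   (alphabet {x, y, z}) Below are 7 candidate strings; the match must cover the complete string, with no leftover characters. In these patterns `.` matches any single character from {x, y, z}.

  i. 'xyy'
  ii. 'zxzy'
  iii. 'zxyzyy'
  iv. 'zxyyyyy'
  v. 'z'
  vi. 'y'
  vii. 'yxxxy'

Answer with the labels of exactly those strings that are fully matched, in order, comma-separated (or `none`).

i → match
ii → match
iii → no match
iv → match
v → match
vi → match
vii → no match

i, ii, iv, v, vi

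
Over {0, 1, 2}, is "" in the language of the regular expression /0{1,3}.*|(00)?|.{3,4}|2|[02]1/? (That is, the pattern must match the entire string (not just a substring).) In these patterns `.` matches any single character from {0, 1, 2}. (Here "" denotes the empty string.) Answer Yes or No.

Yes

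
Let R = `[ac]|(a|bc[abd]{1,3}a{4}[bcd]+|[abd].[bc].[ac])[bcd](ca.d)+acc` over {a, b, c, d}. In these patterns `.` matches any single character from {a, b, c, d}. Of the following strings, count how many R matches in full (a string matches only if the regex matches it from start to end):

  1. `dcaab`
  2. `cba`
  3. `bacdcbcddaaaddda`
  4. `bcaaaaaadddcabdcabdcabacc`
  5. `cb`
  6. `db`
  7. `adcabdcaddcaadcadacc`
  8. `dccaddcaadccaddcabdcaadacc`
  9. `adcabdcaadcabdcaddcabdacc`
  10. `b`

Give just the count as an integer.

1

1 → no match
2 → no match
3 → no match
4 → no match
5 → no match
6 → no match
7 → no match
8 → no match
9 → match
10 → no match
Total matched: 1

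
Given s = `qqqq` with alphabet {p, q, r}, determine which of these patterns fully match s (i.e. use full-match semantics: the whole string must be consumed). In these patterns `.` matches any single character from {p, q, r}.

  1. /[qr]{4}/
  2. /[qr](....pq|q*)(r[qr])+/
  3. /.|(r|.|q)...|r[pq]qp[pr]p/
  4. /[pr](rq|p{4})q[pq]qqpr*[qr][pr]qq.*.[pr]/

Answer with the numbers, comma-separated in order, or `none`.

1, 3

1 → match
2 → no match
3 → match
4 → no match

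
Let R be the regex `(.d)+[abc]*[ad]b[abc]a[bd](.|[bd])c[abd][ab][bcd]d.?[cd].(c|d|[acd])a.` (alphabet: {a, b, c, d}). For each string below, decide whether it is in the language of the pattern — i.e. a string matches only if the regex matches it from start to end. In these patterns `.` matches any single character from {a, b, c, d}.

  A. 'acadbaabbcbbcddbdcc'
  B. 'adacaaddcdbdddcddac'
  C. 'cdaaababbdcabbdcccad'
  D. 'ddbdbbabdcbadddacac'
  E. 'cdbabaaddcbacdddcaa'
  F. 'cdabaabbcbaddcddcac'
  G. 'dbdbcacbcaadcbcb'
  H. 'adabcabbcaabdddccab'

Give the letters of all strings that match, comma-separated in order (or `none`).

A → no match
B → no match
C → no match
D → match
E → match
F → match
G → no match
H → match

D, E, F, H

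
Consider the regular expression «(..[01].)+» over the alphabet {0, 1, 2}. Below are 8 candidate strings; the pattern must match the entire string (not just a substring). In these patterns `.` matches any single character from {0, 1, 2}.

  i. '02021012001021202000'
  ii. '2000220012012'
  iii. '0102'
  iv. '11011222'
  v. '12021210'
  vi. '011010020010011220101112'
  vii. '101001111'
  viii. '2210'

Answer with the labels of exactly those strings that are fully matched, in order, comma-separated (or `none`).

i → no match
ii → no match
iii → match
iv → no match
v → match
vi → match
vii → no match
viii → match

iii, v, vi, viii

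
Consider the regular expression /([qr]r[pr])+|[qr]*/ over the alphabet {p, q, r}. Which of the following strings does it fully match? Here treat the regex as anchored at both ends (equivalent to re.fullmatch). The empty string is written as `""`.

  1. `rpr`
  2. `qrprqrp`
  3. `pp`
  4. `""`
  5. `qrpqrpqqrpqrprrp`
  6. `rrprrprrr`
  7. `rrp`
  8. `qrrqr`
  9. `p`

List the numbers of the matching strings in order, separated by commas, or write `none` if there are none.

4, 6, 7, 8

1 → no match
2 → no match
3 → no match
4 → match
5 → no match
6 → match
7 → match
8 → match
9 → no match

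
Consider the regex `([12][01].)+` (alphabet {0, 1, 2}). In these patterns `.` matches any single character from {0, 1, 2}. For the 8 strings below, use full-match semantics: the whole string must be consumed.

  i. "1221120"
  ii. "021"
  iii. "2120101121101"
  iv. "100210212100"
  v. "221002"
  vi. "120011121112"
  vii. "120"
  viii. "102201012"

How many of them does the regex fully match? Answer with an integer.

i → no match
ii → no match
iii → no match
iv → match
v → no match
vi → no match
vii → no match
viii → no match
Total matched: 1

1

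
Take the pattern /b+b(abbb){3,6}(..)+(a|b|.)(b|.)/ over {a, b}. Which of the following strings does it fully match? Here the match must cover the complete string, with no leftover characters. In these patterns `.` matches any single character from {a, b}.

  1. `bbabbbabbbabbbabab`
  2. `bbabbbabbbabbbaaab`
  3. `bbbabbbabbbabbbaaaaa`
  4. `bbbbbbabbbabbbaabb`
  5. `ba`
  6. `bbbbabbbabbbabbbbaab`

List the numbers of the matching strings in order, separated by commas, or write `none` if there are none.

1, 2, 6

1 → match
2 → match
3 → no match
4 → no match
5 → no match
6 → match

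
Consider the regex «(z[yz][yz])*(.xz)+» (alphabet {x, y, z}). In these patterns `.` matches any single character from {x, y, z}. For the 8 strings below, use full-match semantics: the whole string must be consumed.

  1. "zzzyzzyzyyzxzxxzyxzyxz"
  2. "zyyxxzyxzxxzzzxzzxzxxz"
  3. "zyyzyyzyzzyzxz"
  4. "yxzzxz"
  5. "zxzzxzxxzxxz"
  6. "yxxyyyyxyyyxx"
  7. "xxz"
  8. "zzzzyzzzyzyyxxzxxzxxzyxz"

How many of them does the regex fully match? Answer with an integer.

1 → no match
2 → no match
3 → no match
4 → match
5 → match
6 → no match — must end with "xz"
7 → match
8 → match
Total matched: 4

4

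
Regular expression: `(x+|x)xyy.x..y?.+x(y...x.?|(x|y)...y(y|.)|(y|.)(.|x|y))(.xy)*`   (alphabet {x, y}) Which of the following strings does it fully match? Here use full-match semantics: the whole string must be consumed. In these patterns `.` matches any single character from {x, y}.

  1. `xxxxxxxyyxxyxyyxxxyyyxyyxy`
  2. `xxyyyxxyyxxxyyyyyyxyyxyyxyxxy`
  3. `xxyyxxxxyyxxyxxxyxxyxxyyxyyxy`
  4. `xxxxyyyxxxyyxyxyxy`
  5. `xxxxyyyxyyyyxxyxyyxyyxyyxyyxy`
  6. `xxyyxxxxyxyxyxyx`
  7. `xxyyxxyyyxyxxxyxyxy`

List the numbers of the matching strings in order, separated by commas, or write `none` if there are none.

1, 2, 3, 4, 5, 6, 7

1 → match
2 → match
3 → match
4 → match
5 → match
6 → match
7 → match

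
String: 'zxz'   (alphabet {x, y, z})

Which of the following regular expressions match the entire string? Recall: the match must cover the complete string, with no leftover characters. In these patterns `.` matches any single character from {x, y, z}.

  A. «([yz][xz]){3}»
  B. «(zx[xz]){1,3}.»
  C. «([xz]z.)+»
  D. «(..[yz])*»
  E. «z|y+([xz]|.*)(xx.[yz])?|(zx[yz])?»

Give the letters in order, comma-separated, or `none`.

A → no match
B → no match
C → no match
D → match
E → match

D, E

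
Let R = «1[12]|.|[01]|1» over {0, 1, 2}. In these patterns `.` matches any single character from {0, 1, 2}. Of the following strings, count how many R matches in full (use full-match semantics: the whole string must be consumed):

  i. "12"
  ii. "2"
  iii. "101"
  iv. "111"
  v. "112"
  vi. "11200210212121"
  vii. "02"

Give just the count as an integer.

2

i. "12" → match
ii. "2" → match
iii. "101" → no match
iv. "111" → no match
v. "112" → no match
vi → no match
vii. "02" → no match
Total matched: 2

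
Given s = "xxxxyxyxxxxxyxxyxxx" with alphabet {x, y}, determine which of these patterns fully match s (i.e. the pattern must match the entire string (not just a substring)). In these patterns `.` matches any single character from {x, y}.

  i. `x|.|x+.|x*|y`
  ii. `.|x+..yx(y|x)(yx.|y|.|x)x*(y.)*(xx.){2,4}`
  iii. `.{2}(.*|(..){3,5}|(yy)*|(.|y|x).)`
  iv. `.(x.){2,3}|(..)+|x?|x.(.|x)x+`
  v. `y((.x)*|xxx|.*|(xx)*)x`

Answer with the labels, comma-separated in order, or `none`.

i → no match
ii → match
iii → match
iv → no match
v → no match — must start with "y"

ii, iii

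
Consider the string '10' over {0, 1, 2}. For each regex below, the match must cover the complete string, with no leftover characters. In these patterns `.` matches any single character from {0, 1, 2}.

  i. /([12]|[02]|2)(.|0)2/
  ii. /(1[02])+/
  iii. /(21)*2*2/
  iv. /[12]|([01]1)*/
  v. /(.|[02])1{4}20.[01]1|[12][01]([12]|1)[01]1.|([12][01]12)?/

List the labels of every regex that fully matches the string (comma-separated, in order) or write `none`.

ii

i → no match — must end with '2'
ii → match
iii → no match — must end with '2'
iv → no match
v → no match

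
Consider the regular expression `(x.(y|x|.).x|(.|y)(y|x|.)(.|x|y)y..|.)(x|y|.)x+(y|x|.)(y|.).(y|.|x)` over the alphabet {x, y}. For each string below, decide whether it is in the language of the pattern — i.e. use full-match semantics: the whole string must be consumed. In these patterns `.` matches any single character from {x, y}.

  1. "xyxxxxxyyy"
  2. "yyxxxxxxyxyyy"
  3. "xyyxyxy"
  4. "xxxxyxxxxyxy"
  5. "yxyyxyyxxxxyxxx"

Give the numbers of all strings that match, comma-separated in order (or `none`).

1. "xyxxxxxyyy" → match
2 → no match
3. "xyyxyxy" → no match
4. "xxxxyxxxxyxy" → no match
5 → match

1, 5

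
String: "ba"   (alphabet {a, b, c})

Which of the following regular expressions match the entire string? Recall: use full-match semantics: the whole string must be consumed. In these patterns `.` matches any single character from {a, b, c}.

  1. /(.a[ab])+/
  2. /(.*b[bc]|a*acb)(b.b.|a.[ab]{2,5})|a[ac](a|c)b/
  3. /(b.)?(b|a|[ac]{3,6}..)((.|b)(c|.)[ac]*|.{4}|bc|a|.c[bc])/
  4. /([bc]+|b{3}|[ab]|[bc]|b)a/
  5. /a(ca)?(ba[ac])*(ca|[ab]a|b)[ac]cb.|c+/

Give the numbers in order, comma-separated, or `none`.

1 → no match
2 → no match
3 → match
4 → match
5 → no match

3, 4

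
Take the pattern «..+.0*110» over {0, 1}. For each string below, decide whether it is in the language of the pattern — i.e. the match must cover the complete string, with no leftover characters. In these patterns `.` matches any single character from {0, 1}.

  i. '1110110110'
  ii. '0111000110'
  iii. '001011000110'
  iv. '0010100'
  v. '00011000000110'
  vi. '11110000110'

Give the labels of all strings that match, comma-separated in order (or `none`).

i → match
ii → match
iii → match
iv → no match — must end with '110'
v → match
vi → match

i, ii, iii, v, vi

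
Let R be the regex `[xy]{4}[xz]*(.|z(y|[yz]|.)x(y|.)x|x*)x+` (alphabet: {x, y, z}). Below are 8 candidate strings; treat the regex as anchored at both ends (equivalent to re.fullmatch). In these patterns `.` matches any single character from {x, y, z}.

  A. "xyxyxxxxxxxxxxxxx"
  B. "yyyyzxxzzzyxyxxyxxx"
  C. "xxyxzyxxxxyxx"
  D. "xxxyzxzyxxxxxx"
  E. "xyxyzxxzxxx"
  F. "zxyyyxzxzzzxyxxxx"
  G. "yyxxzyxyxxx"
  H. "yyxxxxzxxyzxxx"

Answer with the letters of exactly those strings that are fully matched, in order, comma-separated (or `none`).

A, D, E, G

A → match
B → no match
C → no match
D → match
E → match
F → no match
G → match
H → no match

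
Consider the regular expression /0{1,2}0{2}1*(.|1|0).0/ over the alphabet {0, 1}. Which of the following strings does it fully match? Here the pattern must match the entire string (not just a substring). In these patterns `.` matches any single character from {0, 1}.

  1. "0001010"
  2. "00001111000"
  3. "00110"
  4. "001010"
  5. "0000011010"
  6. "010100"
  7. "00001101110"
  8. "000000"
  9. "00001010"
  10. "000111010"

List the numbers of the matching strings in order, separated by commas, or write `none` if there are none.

1 → match
2 → match
3 → no match
4 → no match
5 → no match
6 → no match
7 → no match
8 → match
9 → match
10 → match

1, 2, 8, 9, 10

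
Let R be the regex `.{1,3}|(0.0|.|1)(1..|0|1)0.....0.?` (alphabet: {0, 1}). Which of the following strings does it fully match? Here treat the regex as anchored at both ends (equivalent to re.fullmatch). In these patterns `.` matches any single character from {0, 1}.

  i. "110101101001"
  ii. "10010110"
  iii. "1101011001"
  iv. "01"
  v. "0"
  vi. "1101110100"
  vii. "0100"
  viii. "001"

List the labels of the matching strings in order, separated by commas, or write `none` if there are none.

i, iii, iv, v, vi, viii

i → match
ii → no match
iii → match
iv → match
v → match
vi → match
vii → no match
viii → match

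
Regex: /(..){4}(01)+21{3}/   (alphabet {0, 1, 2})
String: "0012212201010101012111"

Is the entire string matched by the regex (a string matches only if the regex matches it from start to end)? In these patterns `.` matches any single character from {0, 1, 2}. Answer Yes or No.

Yes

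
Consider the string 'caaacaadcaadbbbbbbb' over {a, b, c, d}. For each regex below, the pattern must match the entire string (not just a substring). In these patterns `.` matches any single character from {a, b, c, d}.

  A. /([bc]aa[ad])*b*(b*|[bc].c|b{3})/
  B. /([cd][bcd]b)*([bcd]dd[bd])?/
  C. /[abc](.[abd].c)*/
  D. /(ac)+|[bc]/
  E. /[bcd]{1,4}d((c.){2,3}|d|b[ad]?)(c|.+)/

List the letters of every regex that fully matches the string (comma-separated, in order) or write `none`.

A → match
B → no match
C → no match
D → no match
E → no match

A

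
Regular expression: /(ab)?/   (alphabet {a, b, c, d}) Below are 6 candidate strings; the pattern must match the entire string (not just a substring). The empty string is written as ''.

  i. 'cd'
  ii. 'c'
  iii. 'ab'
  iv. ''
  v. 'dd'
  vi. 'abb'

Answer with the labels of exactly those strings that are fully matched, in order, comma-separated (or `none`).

i → no match
ii → no match
iii → match
iv → match
v → no match
vi → no match

iii, iv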